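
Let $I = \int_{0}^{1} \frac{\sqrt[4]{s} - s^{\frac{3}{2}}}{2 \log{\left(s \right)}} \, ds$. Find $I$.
$- \frac{\log{\left(2 \right)}}{2}$

Introduce a parameter $a$ in the exponent: let $I(a) = \int_{0}^{1} \frac{\sqrt[4]{s} - s^{a}}{2 \log{\left(s \right)}} \, ds$.

Since $\dfrac{\partial}{\partial a}\,s^{a} = s^{a} \ln s$, the $\ln s$ in the denominator cancels and
$$\frac{dI}{da} = \int_{0}^{1} - \frac{1}{2} s^{a} \, ds = - \frac{1}{2} \left[\frac{s^{a+1}}{a+1}\right]_0^1 = - \frac{1}{2 a + 2}.$$

Integrating with respect to $a$ gives $I(a) = - \frac{\log{\left(a + 1 \right)}}{2} - \log{\left(2 \right)} + \frac{\log{\left(5 \right)}}{2} + C$.

At $a = \frac{1}{4}$ the integrand is identically $0$, so $I(\frac{1}{4}) = 0$. The closed form gives $0$, hence $C = 0$.

Setting $a = \frac{3}{2}$:
$$I = - \frac{\log{\left(2 \right)}}{2}.$$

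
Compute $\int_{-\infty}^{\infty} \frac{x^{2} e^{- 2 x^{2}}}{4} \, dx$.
$\frac{\sqrt{2} \sqrt{\pi}}{32}$

Begin with the known integral
$$J(a) = \int_{-\infty}^{\infty} \frac{e^{- a x^{2}}}{4} \, dx = \frac{\sqrt{\pi}}{4 \sqrt{a}}.$$

Differentiating under the integral sign brings down a factor of $(-x^2)$:
$$\frac{dJ}{da} = \int_{-\infty}^{\infty} - \frac{x^{2} e^{- a x^{2}}}{4} \, dx = - \frac{\sqrt{\pi}}{8 a^{\frac{3}{2}}}.$$

The integral on the left is $-I$, so $I = \frac{\sqrt{\pi}}{8 a^{\frac{3}{2}}}$.

Setting $a = 2$:
$$I = \frac{\sqrt{2} \sqrt{\pi}}{32}.$$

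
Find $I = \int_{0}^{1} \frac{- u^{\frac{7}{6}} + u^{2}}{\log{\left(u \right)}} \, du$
$\log{\left(\frac{18}{13} \right)}$

Replace the exponent $2$ by a parameter $a$: let $I(a) = \int_{0}^{1} \frac{- u^{\frac{7}{6}} + u^{a}}{\log{\left(u \right)}} \, du$.

Since $\dfrac{\partial}{\partial a}\,u^{a} = u^{a} \ln u$, the $\ln u$ in the denominator cancels and
$$\frac{dI}{da} = \int_{0}^{1} u^{a} \, du = \left[\frac{u^{a+1}}{a+1}\right]_0^1 = \frac{1}{a + 1}.$$

Integrating with respect to $a$ gives $I(a) = \log{\left(\frac{6 a}{13} + \frac{6}{13} \right)} + C$.

At $a = \frac{7}{6}$ the integrand is identically $0$, so $I(\frac{7}{6}) = 0$. The closed form gives $0$, hence $C = 0$.

Setting $a = 2$:
$$I = \log{\left(\frac{18}{13} \right)}.$$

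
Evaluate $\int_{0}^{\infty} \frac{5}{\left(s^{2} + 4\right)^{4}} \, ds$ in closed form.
$\frac{25 \pi}{4096}$

Begin with the known result
$$J(a) = \int_{0}^{\infty} \frac{5}{a^{2} + s^{2}} \, ds = \frac{5 \pi}{2 a}.$$

Differentiating under the integral sign with respect to $a$,
$$\frac{dJ}{da} = \int_{0}^{\infty} - \frac{10 a}{\left(a^{2} + s^{2}\right)^{2}} \, ds = - \frac{5 \pi}{2 a^{2}},$$
so $\int_{0}^{\infty} \frac{5}{\left(a^{2} + s^{2}\right)^{2}} \, ds = \frac{5 \pi}{4 a^{3}}$.

Repeating — each differentiation of $1/(s^2+a^2)^j$ produces $-2ja/(s^2+a^2)^{j+1}$ — and dividing through by $-2ja$ at each step yields, after $3$ differentiations in total,
$$\int_{0}^{\infty} \frac{5}{\left(a^{2} + s^{2}\right)^{4}} \, ds = \frac{25 \pi}{32 a^{7}}.$$

Setting $a = 2$:
$$I = \frac{25 \pi}{4096}.$$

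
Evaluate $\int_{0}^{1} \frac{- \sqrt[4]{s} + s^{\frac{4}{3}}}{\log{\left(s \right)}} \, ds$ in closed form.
$\log{\left(\frac{28}{15} \right)}$

Replace the exponent $\frac{4}{3}$ by a parameter $a$: let $I(a) = \int_{0}^{1} \frac{- \sqrt[4]{s} + s^{a}}{\log{\left(s \right)}} \, ds$.

Since $\dfrac{\partial}{\partial a}\,s^{a} = s^{a} \ln s$, the $\ln s$ in the denominator cancels and
$$\frac{dI}{da} = \int_{0}^{1} s^{a} \, ds = \left[\frac{s^{a+1}}{a+1}\right]_0^1 = \frac{1}{a + 1}.$$

Integrating with respect to $a$ gives $I(a) = \log{\left(\frac{4 a}{5} + \frac{4}{5} \right)} + C$.

At $a = \frac{1}{4}$ the integrand is identically $0$, so $I(\frac{1}{4}) = 0$. The closed form gives $0$, hence $C = 0$.

Setting $a = \frac{4}{3}$:
$$I = \log{\left(\frac{28}{15} \right)}.$$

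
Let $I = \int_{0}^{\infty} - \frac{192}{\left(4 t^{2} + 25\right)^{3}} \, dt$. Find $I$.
$- \frac{18 \pi}{3125}$

Recall the elementary integral
$$J(a) = \int_{0}^{\infty} - \frac{3}{a^{2} + t^{2}} \, dt = - \frac{3 \pi}{2 a}.$$

Differentiating under the integral sign with respect to $a$,
$$\frac{dJ}{da} = \int_{0}^{\infty} \frac{6 a}{\left(a^{2} + t^{2}\right)^{2}} \, dt = \frac{3 \pi}{2 a^{2}},$$
so $\int_{0}^{\infty} - \frac{3}{\left(a^{2} + t^{2}\right)^{2}} \, dt = - \frac{3 \pi}{4 a^{3}}$.

Repeating — each differentiation of $1/(t^2+a^2)^j$ produces $-2ja/(t^2+a^2)^{j+1}$ — and dividing through by $-2ja$ at each step yields, after $2$ differentiations in total,
$$\int_{0}^{\infty} - \frac{3}{\left(a^{2} + t^{2}\right)^{3}} \, dt = - \frac{9 \pi}{16 a^{5}}.$$

Setting $a = \frac{5}{2}$:
$$I = - \frac{18 \pi}{3125}.$$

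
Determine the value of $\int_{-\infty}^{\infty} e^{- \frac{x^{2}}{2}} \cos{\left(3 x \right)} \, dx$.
$\frac{\sqrt{2} \sqrt{\pi}}{e^{\frac{9}{2}}}$

Let $b$ denote the cosine frequency and define $I(b) = \int_{-\infty}^{\infty} e^{- \frac{x^{2}}{2}} \cos{\left(b x \right)} \, dx$.

Differentiating under the integral sign,
$$I'(b) = \int_{-\infty}^{\infty} - x e^{- \frac{x^{2}}{2}} \sin{\left(b x \right)} \, dx.$$

Integrate $\int_{-\infty}^{\infty} x \sin(b x)\, e^{- \frac{x^{2}}{2}}\, dx$ by parts with $u = \sin(b x)$ and $dv = x\, e^{- \frac{x^{2}}{2}}\, dx$, giving $v = - e^{- \frac{x^{2}}{2}}$. The boundary term vanishes and
$$\int_{-\infty}^{\infty} x \sin(b x)\, e^{- \frac{x^{2}}{2}}\, dx = b \int_{-\infty}^{\infty} \cos(b x)\, e^{- \frac{x^{2}}{2}}\, dx,$$
so $I'(b) = - b\, I(b)$.

This is a separable first-order ODE; solving with the initial condition $I(0) = \int_{-\infty}^{\infty} e^{- \frac{x^{2}}{2}}\,dx = \sqrt{2} \sqrt{\pi}$ gives
$$I(b) = \sqrt{2} \sqrt{\pi} e^{- \frac{b^{2}}{2}}.$$

Setting $b = 3$:
$$I = \frac{\sqrt{2} \sqrt{\pi}}{e^{\frac{9}{2}}}.$$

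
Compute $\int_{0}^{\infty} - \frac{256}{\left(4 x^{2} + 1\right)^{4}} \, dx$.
$- 20 \pi$

Begin with the known result
$$J(a) = \int_{0}^{\infty} - \frac{1}{a^{2} + x^{2}} \, dx = - \frac{\pi}{2 a}.$$

Differentiating under the integral sign with respect to $a$,
$$\frac{dJ}{da} = \int_{0}^{\infty} \frac{2 a}{\left(a^{2} + x^{2}\right)^{2}} \, dx = \frac{\pi}{2 a^{2}},$$
so $\int_{0}^{\infty} - \frac{1}{\left(a^{2} + x^{2}\right)^{2}} \, dx = - \frac{\pi}{4 a^{3}}$.

Repeating — each differentiation of $1/(x^2+a^2)^j$ produces $-2ja/(x^2+a^2)^{j+1}$ — and dividing through by $-2ja$ at each step yields, after $3$ differentiations in total,
$$\int_{0}^{\infty} - \frac{1}{\left(a^{2} + x^{2}\right)^{4}} \, dx = - \frac{5 \pi}{32 a^{7}}.$$

Setting $a = \frac{1}{2}$:
$$I = - 20 \pi.$$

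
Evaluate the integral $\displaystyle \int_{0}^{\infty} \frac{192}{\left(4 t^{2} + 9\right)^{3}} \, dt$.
$\frac{2 \pi}{27}$

Start from the standard arctangent integral
$$J(a) = \int_{0}^{\infty} \frac{3}{a^{2} + t^{2}} \, dt = \frac{3 \pi}{2 a}.$$

Differentiating under the integral sign with respect to $a$,
$$\frac{dJ}{da} = \int_{0}^{\infty} - \frac{6 a}{\left(a^{2} + t^{2}\right)^{2}} \, dt = - \frac{3 \pi}{2 a^{2}},$$
so $\int_{0}^{\infty} \frac{3}{\left(a^{2} + t^{2}\right)^{2}} \, dt = \frac{3 \pi}{4 a^{3}}$.

Repeating — each differentiation of $1/(t^2+a^2)^j$ produces $-2ja/(t^2+a^2)^{j+1}$ — and dividing through by $-2ja$ at each step yields, after $2$ differentiations in total,
$$\int_{0}^{\infty} \frac{3}{\left(a^{2} + t^{2}\right)^{3}} \, dt = \frac{9 \pi}{16 a^{5}}.$$

Setting $a = \frac{3}{2}$:
$$I = \frac{2 \pi}{27}.$$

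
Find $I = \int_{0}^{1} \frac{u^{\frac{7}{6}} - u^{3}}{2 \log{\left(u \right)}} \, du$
$\log{\left(\frac{\sqrt{78}}{12} \right)}$

Replace the exponent $\frac{7}{6}$ by a parameter $a$: let $I(a) = \int_{0}^{1} \frac{- u^{3} + u^{a}}{2 \log{\left(u \right)}} \, du$.

Since $\dfrac{\partial}{\partial a}\,u^{a} = u^{a} \ln u$, the $\ln u$ in the denominator cancels and
$$\frac{dI}{da} = \int_{0}^{1} \frac{1}{2} u^{a} \, du = \frac{1}{2} \left[\frac{u^{a+1}}{a+1}\right]_0^1 = \frac{1}{2 \left(a + 1\right)}.$$

Integrating with respect to $a$ gives $I(a) = \frac{\log{\left(a + 1 \right)}}{2} - \log{\left(2 \right)} + C$.

At $a = 3$ the integrand is identically $0$, so $I(3) = 0$. The closed form gives $0$, hence $C = 0$.

Setting $a = \frac{7}{6}$:
$$I = \log{\left(\frac{\sqrt{78}}{12} \right)}.$$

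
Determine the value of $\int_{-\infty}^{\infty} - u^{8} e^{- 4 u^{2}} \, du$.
$- \frac{105 \sqrt{\pi}}{8192}$

Start from the elementary integral
$$J(a) = \int_{-\infty}^{\infty} - e^{- a u^{2}} \, du = - \frac{\sqrt{\pi}}{\sqrt{a}}.$$

Differentiating under the integral sign brings down a factor of $(-u^2)$:
$$\frac{dJ}{da} = \int_{-\infty}^{\infty} u^{2} e^{- a u^{2}} \, du = \frac{\sqrt{\pi}}{2 a^{\frac{3}{2}}}.$$

Repeating $4$ times in total — each differentiation brings down another $(-u^2)$ — gives
$$\frac{d^{4}J}{da^{4}} = \int_{-\infty}^{\infty} - u^{8} e^{- a u^{2}} \, du = - \frac{105 \sqrt{\pi}}{16 a^{\frac{9}{2}}},$$
and the integrand here is exactly the target integrand, so $I = - \frac{105 \sqrt{\pi}}{16 a^{\frac{9}{2}}}$.

Setting $a = 4$:
$$I = - \frac{105 \sqrt{\pi}}{8192}.$$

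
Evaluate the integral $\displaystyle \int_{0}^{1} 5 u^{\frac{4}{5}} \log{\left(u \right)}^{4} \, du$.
$\frac{125000}{19683}$

Start from the elementary integral
$$J(a) = \int_{0}^{1} 5 u^{a} \, du = \frac{5}{a + 1}.$$

Differentiating under the integral sign brings down a factor of $\ln u$:
$$\frac{dJ}{da} = \int_{0}^{1} 5 u^{a} \log{\left(u \right)} \, du = - \frac{5}{\left(a + 1\right)^{2}}.$$

Repeating $4$ times in total — each differentiation brings down another $\ln u$ — gives
$$\frac{d^{4}J}{da^{4}} = \int_{0}^{1} 5 u^{a} \log{\left(u \right)}^{4} \, du = \frac{120}{\left(a + 1\right)^{5}},$$
and the integrand here is exactly the target integrand, so $I = \frac{120}{\left(a + 1\right)^{5}}$.

Setting $a = \frac{4}{5}$:
$$I = \frac{125000}{19683}.$$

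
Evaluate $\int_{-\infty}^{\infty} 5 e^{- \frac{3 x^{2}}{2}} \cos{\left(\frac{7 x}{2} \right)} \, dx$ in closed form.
$\frac{5 \sqrt{6} \sqrt{\pi}}{3 e^{\frac{49}{24}}}$

Treat the cosine frequency as a parameter and define $I(b) = \int_{-\infty}^{\infty} 5 e^{- \frac{3 x^{2}}{2}} \cos{\left(b x \right)} \, dx$.

Differentiating under the integral sign,
$$I'(b) = \int_{-\infty}^{\infty} - 5 x e^{- \frac{3 x^{2}}{2}} \sin{\left(b x \right)} \, dx.$$

Integrate $\int_{-\infty}^{\infty} x \sin(b x)\, e^{- \frac{3 x^{2}}{2}}\, dx$ by parts with $u = \sin(b x)$ and $dv = x\, e^{- \frac{3 x^{2}}{2}}\, dx$, giving $v = - \frac{e^{- \frac{3 x^{2}}{2}}}{3}$. The boundary term vanishes and
$$\int_{-\infty}^{\infty} x \sin(b x)\, e^{- \frac{3 x^{2}}{2}}\, dx = \frac{b}{3} \int_{-\infty}^{\infty} \cos(b x)\, e^{- \frac{3 x^{2}}{2}}\, dx,$$
so $I'(b) = - \frac{b}{3}\, I(b)$.

This is a separable first-order ODE; solving with the initial condition $I(0) = \int_{-\infty}^{\infty} 5 e^{- \frac{3 x^{2}}{2}}\,dx = \frac{5 \sqrt{6} \sqrt{\pi}}{3}$ gives
$$I(b) = \frac{5 \sqrt{6} \sqrt{\pi} e^{- \frac{b^{2}}{6}}}{3}.$$

Setting $b = \frac{7}{2}$:
$$I = \frac{5 \sqrt{6} \sqrt{\pi}}{3 e^{\frac{49}{24}}}.$$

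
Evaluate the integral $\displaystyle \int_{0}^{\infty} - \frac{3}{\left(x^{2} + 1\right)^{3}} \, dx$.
$- \frac{9 \pi}{16}$

Start from the standard arctangent integral
$$J(a) = \int_{0}^{\infty} - \frac{3}{a^{2} + x^{2}} \, dx = - \frac{3 \pi}{2 a}.$$

Differentiating under the integral sign with respect to $a$,
$$\frac{dJ}{da} = \int_{0}^{\infty} \frac{6 a}{\left(a^{2} + x^{2}\right)^{2}} \, dx = \frac{3 \pi}{2 a^{2}},$$
so $\int_{0}^{\infty} - \frac{3}{\left(a^{2} + x^{2}\right)^{2}} \, dx = - \frac{3 \pi}{4 a^{3}}$.

Repeating — each differentiation of $1/(x^2+a^2)^j$ produces $-2ja/(x^2+a^2)^{j+1}$ — and dividing through by $-2ja$ at each step yields, after $2$ differentiations in total,
$$\int_{0}^{\infty} - \frac{3}{\left(a^{2} + x^{2}\right)^{3}} \, dx = - \frac{9 \pi}{16 a^{5}}.$$

Setting $a = 1$:
$$I = - \frac{9 \pi}{16}.$$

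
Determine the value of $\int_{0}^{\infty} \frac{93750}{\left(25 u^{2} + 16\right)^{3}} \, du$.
$\frac{28125 \pi}{8192}$

Begin with the known result
$$J(a) = \int_{0}^{\infty} \frac{6}{a^{2} + u^{2}} \, du = \frac{3 \pi}{a}.$$

Differentiating under the integral sign with respect to $a$,
$$\frac{dJ}{da} = \int_{0}^{\infty} - \frac{12 a}{\left(a^{2} + u^{2}\right)^{2}} \, du = - \frac{3 \pi}{a^{2}},$$
so $\int_{0}^{\infty} \frac{6}{\left(a^{2} + u^{2}\right)^{2}} \, du = \frac{3 \pi}{2 a^{3}}$.

Repeating — each differentiation of $1/(u^2+a^2)^j$ produces $-2ja/(u^2+a^2)^{j+1}$ — and dividing through by $-2ja$ at each step yields, after $2$ differentiations in total,
$$\int_{0}^{\infty} \frac{6}{\left(a^{2} + u^{2}\right)^{3}} \, du = \frac{9 \pi}{8 a^{5}}.$$

Setting $a = \frac{4}{5}$:
$$I = \frac{28125 \pi}{8192}.$$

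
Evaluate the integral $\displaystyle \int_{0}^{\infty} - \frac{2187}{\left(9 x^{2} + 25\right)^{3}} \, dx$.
$- \frac{2187 \pi}{50000}$

Start from the standard arctangent integral
$$J(a) = \int_{0}^{\infty} - \frac{3}{a^{2} + x^{2}} \, dx = - \frac{3 \pi}{2 a}.$$

Differentiating under the integral sign with respect to $a$,
$$\frac{dJ}{da} = \int_{0}^{\infty} \frac{6 a}{\left(a^{2} + x^{2}\right)^{2}} \, dx = \frac{3 \pi}{2 a^{2}},$$
so $\int_{0}^{\infty} - \frac{3}{\left(a^{2} + x^{2}\right)^{2}} \, dx = - \frac{3 \pi}{4 a^{3}}$.

Repeating — each differentiation of $1/(x^2+a^2)^j$ produces $-2ja/(x^2+a^2)^{j+1}$ — and dividing through by $-2ja$ at each step yields, after $2$ differentiations in total,
$$\int_{0}^{\infty} - \frac{3}{\left(a^{2} + x^{2}\right)^{3}} \, dx = - \frac{9 \pi}{16 a^{5}}.$$

Setting $a = \frac{5}{3}$:
$$I = - \frac{2187 \pi}{50000}.$$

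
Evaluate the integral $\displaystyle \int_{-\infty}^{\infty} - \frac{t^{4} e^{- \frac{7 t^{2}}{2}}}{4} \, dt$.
$- \frac{3 \sqrt{14} \sqrt{\pi}}{1372}$

Begin with the known integral
$$J(a) = \int_{-\infty}^{\infty} - \frac{e^{- a t^{2}}}{4} \, dt = - \frac{\sqrt{\pi}}{4 \sqrt{a}}.$$

Differentiating under the integral sign brings down a factor of $(-t^2)$:
$$\frac{dJ}{da} = \int_{-\infty}^{\infty} \frac{t^{2} e^{- a t^{2}}}{4} \, dt = \frac{\sqrt{\pi}}{8 a^{\frac{3}{2}}}.$$

Repeating twice in total — each differentiation brings down another $(-t^2)$ — gives
$$\frac{d^{2}J}{da^{2}} = \int_{-\infty}^{\infty} - \frac{t^{4} e^{- a t^{2}}}{4} \, dt = - \frac{3 \sqrt{\pi}}{16 a^{\frac{5}{2}}},$$
and the integrand here is exactly the target integrand, so $I = - \frac{3 \sqrt{\pi}}{16 a^{\frac{5}{2}}}$.

Setting $a = \frac{7}{2}$:
$$I = - \frac{3 \sqrt{14} \sqrt{\pi}}{1372}.$$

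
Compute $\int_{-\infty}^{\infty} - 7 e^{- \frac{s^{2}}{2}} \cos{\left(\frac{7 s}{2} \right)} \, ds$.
$- \frac{7 \sqrt{2} \sqrt{\pi}}{e^{\frac{49}{8}}}$

Let $b$ denote the cosine frequency and define $I(b) = \int_{-\infty}^{\infty} - 7 e^{- \frac{s^{2}}{2}} \cos{\left(b s \right)} \, ds$.

Differentiating under the integral sign,
$$I'(b) = \int_{-\infty}^{\infty} 7 s e^{- \frac{s^{2}}{2}} \sin{\left(b s \right)} \, ds.$$

Integrate $\int_{-\infty}^{\infty} s \sin(b s)\, e^{- \frac{s^{2}}{2}}\, ds$ by parts with $u = \sin(b s)$ and $dv = s\, e^{- \frac{s^{2}}{2}}\, ds$, giving $v = - e^{- \frac{s^{2}}{2}}$. The boundary term vanishes and
$$\int_{-\infty}^{\infty} s \sin(b s)\, e^{- \frac{s^{2}}{2}}\, ds = b \int_{-\infty}^{\infty} \cos(b s)\, e^{- \frac{s^{2}}{2}}\, ds,$$
so $I'(b) = - b\, I(b)$.

This is a separable first-order ODE; solving with the initial condition $I(0) = \int_{-\infty}^{\infty} - 7 e^{- \frac{s^{2}}{2}}\,ds = - 7 \sqrt{2} \sqrt{\pi}$ gives
$$I(b) = - 7 \sqrt{2} \sqrt{\pi} e^{- \frac{b^{2}}{2}}.$$

Setting $b = \frac{7}{2}$:
$$I = - \frac{7 \sqrt{2} \sqrt{\pi}}{e^{\frac{49}{8}}}.$$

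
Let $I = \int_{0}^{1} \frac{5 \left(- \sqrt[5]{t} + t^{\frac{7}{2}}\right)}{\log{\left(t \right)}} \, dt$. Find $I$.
$- \log{\left(\frac{1024}{759375} \right)}$

Replace the exponent $\frac{1}{5}$ by a parameter $a$: let $I(a) = \int_{0}^{1} \frac{5 \left(t^{\frac{7}{2}} - t^{a}\right)}{\log{\left(t \right)}} \, dt$.

Since $\dfrac{\partial}{\partial a}\,t^{a} = t^{a} \ln t$, the $\ln t$ in the denominator cancels and
$$\frac{dI}{da} = \int_{0}^{1} -5 t^{a} \, dt = -5 \left[\frac{t^{a+1}}{a+1}\right]_0^1 = - \frac{5}{a + 1}.$$

Integrating with respect to $a$ gives $I(a) = - \log{\left(\frac{32 \left(a + 1\right)^{5}}{59049} \right)} + C$.

At $a = \frac{7}{2}$ the integrand is identically $0$, so $I(\frac{7}{2}) = 0$. The closed form gives $0$, hence $C = 0$.

Setting $a = \frac{1}{5}$:
$$I = - \log{\left(\frac{1024}{759375} \right)}.$$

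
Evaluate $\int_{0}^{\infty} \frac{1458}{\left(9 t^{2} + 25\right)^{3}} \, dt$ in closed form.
$\frac{729 \pi}{25000}$

Start from the standard arctangent integral
$$J(a) = \int_{0}^{\infty} \frac{2}{a^{2} + t^{2}} \, dt = \frac{\pi}{a}.$$

Differentiating under the integral sign with respect to $a$,
$$\frac{dJ}{da} = \int_{0}^{\infty} - \frac{4 a}{\left(a^{2} + t^{2}\right)^{2}} \, dt = - \frac{\pi}{a^{2}},$$
so $\int_{0}^{\infty} \frac{2}{\left(a^{2} + t^{2}\right)^{2}} \, dt = \frac{\pi}{2 a^{3}}$.

Repeating — each differentiation of $1/(t^2+a^2)^j$ produces $-2ja/(t^2+a^2)^{j+1}$ — and dividing through by $-2ja$ at each step yields, after $2$ differentiations in total,
$$\int_{0}^{\infty} \frac{2}{\left(a^{2} + t^{2}\right)^{3}} \, dt = \frac{3 \pi}{8 a^{5}}.$$

Setting $a = \frac{5}{3}$:
$$I = \frac{729 \pi}{25000}.$$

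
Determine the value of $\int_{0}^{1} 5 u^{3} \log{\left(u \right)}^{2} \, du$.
$\frac{5}{32}$

Consider the simpler parametrised integral
$$J(a) = \int_{0}^{1} 5 u^{a} \, du = \frac{5}{a + 1}.$$

Differentiating under the integral sign brings down a factor of $\ln u$:
$$\frac{dJ}{da} = \int_{0}^{1} 5 u^{a} \log{\left(u \right)} \, du = - \frac{5}{\left(a + 1\right)^{2}}.$$

Repeating twice in total — each differentiation brings down another $\ln u$ — gives
$$\frac{d^{2}J}{da^{2}} = \int_{0}^{1} 5 u^{a} \log{\left(u \right)}^{2} \, du = \frac{10}{\left(a + 1\right)^{3}},$$
and the integrand here is exactly the target integrand, so $I = \frac{10}{\left(a + 1\right)^{3}}$.

Setting $a = 3$:
$$I = \frac{5}{32}.$$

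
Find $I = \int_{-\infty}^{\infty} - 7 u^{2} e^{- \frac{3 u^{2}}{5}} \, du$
$- \frac{35 \sqrt{15} \sqrt{\pi}}{18}$

Consider the simpler parametrised integral
$$J(a) = \int_{-\infty}^{\infty} - 7 e^{- a u^{2}} \, du = - \frac{7 \sqrt{\pi}}{\sqrt{a}}.$$

Differentiating under the integral sign brings down a factor of $(-u^2)$:
$$\frac{dJ}{da} = \int_{-\infty}^{\infty} 7 u^{2} e^{- a u^{2}} \, du = \frac{7 \sqrt{\pi}}{2 a^{\frac{3}{2}}}.$$

The integral on the left is $-I$, so $I = - \frac{7 \sqrt{\pi}}{2 a^{\frac{3}{2}}}$.

Setting $a = \frac{3}{5}$:
$$I = - \frac{35 \sqrt{15} \sqrt{\pi}}{18}.$$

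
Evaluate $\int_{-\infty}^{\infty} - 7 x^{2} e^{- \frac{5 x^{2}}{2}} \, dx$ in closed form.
$- \frac{7 \sqrt{10} \sqrt{\pi}}{25}$

Start from the elementary integral
$$J(a) = \int_{-\infty}^{\infty} - 7 e^{- a x^{2}} \, dx = - \frac{7 \sqrt{\pi}}{\sqrt{a}}.$$

Differentiating under the integral sign brings down a factor of $(-x^2)$:
$$\frac{dJ}{da} = \int_{-\infty}^{\infty} 7 x^{2} e^{- a x^{2}} \, dx = \frac{7 \sqrt{\pi}}{2 a^{\frac{3}{2}}}.$$

The integral on the left is $-I$, so $I = - \frac{7 \sqrt{\pi}}{2 a^{\frac{3}{2}}}$.

Setting $a = \frac{5}{2}$:
$$I = - \frac{7 \sqrt{10} \sqrt{\pi}}{25}.$$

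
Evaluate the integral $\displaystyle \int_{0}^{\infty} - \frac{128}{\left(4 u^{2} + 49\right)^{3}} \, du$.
$- \frac{12 \pi}{16807}$

Recall the elementary integral
$$J(a) = \int_{0}^{\infty} - \frac{2}{a^{2} + u^{2}} \, du = - \frac{\pi}{a}.$$

Differentiating under the integral sign with respect to $a$,
$$\frac{dJ}{da} = \int_{0}^{\infty} \frac{4 a}{\left(a^{2} + u^{2}\right)^{2}} \, du = \frac{\pi}{a^{2}},$$
so $\int_{0}^{\infty} - \frac{2}{\left(a^{2} + u^{2}\right)^{2}} \, du = - \frac{\pi}{2 a^{3}}$.

Repeating — each differentiation of $1/(u^2+a^2)^j$ produces $-2ja/(u^2+a^2)^{j+1}$ — and dividing through by $-2ja$ at each step yields, after $2$ differentiations in total,
$$\int_{0}^{\infty} - \frac{2}{\left(a^{2} + u^{2}\right)^{3}} \, du = - \frac{3 \pi}{8 a^{5}}.$$

Setting $a = \frac{7}{2}$:
$$I = - \frac{12 \pi}{16807}.$$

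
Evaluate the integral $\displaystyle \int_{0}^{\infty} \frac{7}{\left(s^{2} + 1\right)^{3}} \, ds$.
$\frac{21 \pi}{16}$

Recall the elementary integral
$$J(a) = \int_{0}^{\infty} \frac{7}{a^{2} + s^{2}} \, ds = \frac{7 \pi}{2 a}.$$

Differentiating under the integral sign with respect to $a$,
$$\frac{dJ}{da} = \int_{0}^{\infty} - \frac{14 a}{\left(a^{2} + s^{2}\right)^{2}} \, ds = - \frac{7 \pi}{2 a^{2}},$$
so $\int_{0}^{\infty} \frac{7}{\left(a^{2} + s^{2}\right)^{2}} \, ds = \frac{7 \pi}{4 a^{3}}$.

Repeating — each differentiation of $1/(s^2+a^2)^j$ produces $-2ja/(s^2+a^2)^{j+1}$ — and dividing through by $-2ja$ at each step yields, after $2$ differentiations in total,
$$\int_{0}^{\infty} \frac{7}{\left(a^{2} + s^{2}\right)^{3}} \, ds = \frac{21 \pi}{16 a^{5}}.$$

Setting $a = 1$:
$$I = \frac{21 \pi}{16}.$$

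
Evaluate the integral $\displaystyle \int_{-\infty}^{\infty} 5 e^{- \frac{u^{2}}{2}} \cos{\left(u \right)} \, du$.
$\frac{5 \sqrt{2} \sqrt{\pi}}{e^{\frac{1}{2}}}$

Treat the cosine frequency as a parameter and define $I(b) = \int_{-\infty}^{\infty} 5 e^{- \frac{u^{2}}{2}} \cos{\left(b u \right)} \, du$.

Differentiating under the integral sign,
$$I'(b) = \int_{-\infty}^{\infty} - 5 u e^{- \frac{u^{2}}{2}} \sin{\left(b u \right)} \, du.$$

Integrate $\int_{-\infty}^{\infty} u \sin(b u)\, e^{- \frac{u^{2}}{2}}\, du$ by parts with $w = \sin(b u)$ and $dv = u\, e^{- \frac{u^{2}}{2}}\, du$, giving $v = - e^{- \frac{u^{2}}{2}}$. The boundary term vanishes and
$$\int_{-\infty}^{\infty} u \sin(b u)\, e^{- \frac{u^{2}}{2}}\, du = b \int_{-\infty}^{\infty} \cos(b u)\, e^{- \frac{u^{2}}{2}}\, du,$$
so $I'(b) = - b\, I(b)$.

This is a separable first-order ODE; solving with the initial condition $I(0) = \int_{-\infty}^{\infty} 5 e^{- \frac{u^{2}}{2}}\,du = 5 \sqrt{2} \sqrt{\pi}$ gives
$$I(b) = 5 \sqrt{2} \sqrt{\pi} e^{- \frac{b^{2}}{2}}.$$

Setting $b = 1$:
$$I = \frac{5 \sqrt{2} \sqrt{\pi}}{e^{\frac{1}{2}}}.$$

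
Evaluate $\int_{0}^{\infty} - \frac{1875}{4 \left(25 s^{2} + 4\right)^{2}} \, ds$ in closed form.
$- \frac{375 \pi}{128}$

Begin with the known result
$$J(a) = \int_{0}^{\infty} - \frac{3}{4 \left(a^{2} + s^{2}\right)} \, ds = - \frac{3 \pi}{8 a}.$$

Differentiating under the integral sign with respect to $a$,
$$\frac{dJ}{da} = \int_{0}^{\infty} \frac{3 a}{2 \left(a^{2} + s^{2}\right)^{2}} \, ds = \frac{3 \pi}{8 a^{2}},$$
so $\int_{0}^{\infty} - \frac{3}{4 \left(a^{2} + s^{2}\right)^{2}} \, ds = - \frac{3 \pi}{16 a^{3}}$.

Setting $a = \frac{2}{5}$:
$$I = - \frac{375 \pi}{128}.$$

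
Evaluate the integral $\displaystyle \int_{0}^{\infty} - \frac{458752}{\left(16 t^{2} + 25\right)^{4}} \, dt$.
$- \frac{3584 \pi}{15625}$

Begin with the known result
$$J(a) = \int_{0}^{\infty} - \frac{7}{a^{2} + t^{2}} \, dt = - \frac{7 \pi}{2 a}.$$

Differentiating under the integral sign with respect to $a$,
$$\frac{dJ}{da} = \int_{0}^{\infty} \frac{14 a}{\left(a^{2} + t^{2}\right)^{2}} \, dt = \frac{7 \pi}{2 a^{2}},$$
so $\int_{0}^{\infty} - \frac{7}{\left(a^{2} + t^{2}\right)^{2}} \, dt = - \frac{7 \pi}{4 a^{3}}$.

Repeating — each differentiation of $1/(t^2+a^2)^j$ produces $-2ja/(t^2+a^2)^{j+1}$ — and dividing through by $-2ja$ at each step yields, after $3$ differentiations in total,
$$\int_{0}^{\infty} - \frac{7}{\left(a^{2} + t^{2}\right)^{4}} \, dt = - \frac{35 \pi}{32 a^{7}}.$$

Setting $a = \frac{5}{4}$:
$$I = - \frac{3584 \pi}{15625}.$$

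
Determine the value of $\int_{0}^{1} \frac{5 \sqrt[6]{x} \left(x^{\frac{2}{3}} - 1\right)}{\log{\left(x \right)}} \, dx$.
$- \log{\left(\frac{16807}{161051} \right)}$

Consider the one-parameter family: let $I(a) = \int_{0}^{1} \frac{5 \left(x^{\frac{5}{6}} - x^{a}\right)}{\log{\left(x \right)}} \, dx$.

Since $\dfrac{\partial}{\partial a}\,x^{a} = x^{a} \ln x$, the $\ln x$ in the denominator cancels and
$$\frac{dI}{da} = \int_{0}^{1} -5 x^{a} \, dx = -5 \left[\frac{x^{a+1}}{a+1}\right]_0^1 = - \frac{5}{a + 1}.$$

Integrating with respect to $a$ gives $I(a) = - \log{\left(\frac{7776 \left(a + 1\right)^{5}}{161051} \right)} + C$.

At $a = \frac{5}{6}$ the integrand is identically $0$, so $I(\frac{5}{6}) = 0$. The closed form gives $0$, hence $C = 0$.

Setting $a = \frac{1}{6}$:
$$I = - \log{\left(\frac{16807}{161051} \right)}.$$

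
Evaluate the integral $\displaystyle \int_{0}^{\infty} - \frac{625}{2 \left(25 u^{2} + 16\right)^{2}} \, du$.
$- \frac{125 \pi}{512}$

Recall the elementary integral
$$J(a) = \int_{0}^{\infty} - \frac{1}{2 \left(a^{2} + u^{2}\right)} \, du = - \frac{\pi}{4 a}.$$

Differentiating under the integral sign with respect to $a$,
$$\frac{dJ}{da} = \int_{0}^{\infty} \frac{a}{\left(a^{2} + u^{2}\right)^{2}} \, du = \frac{\pi}{4 a^{2}},$$
so $\int_{0}^{\infty} - \frac{1}{2 \left(a^{2} + u^{2}\right)^{2}} \, du = - \frac{\pi}{8 a^{3}}$.

Setting $a = \frac{4}{5}$:
$$I = - \frac{125 \pi}{512}.$$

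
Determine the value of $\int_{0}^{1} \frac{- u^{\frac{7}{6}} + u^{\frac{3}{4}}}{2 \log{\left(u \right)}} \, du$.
$- \log{\left(26 \right)} + \frac{\log{\left(546 \right)}}{2}$

Introduce a parameter $a$ in the exponent: let $I(a) = \int_{0}^{1} \frac{- u^{\frac{7}{6}} + u^{a}}{2 \log{\left(u \right)}} \, du$.

Since $\dfrac{\partial}{\partial a}\,u^{a} = u^{a} \ln u$, the $\ln u$ in the denominator cancels and
$$\frac{dI}{da} = \int_{0}^{1} \frac{1}{2} u^{a} \, du = \frac{1}{2} \left[\frac{u^{a+1}}{a+1}\right]_0^1 = \frac{1}{2 \left(a + 1\right)}.$$

Integrating with respect to $a$ gives $I(a) = \log{\left(\frac{\sqrt{78} \sqrt{a + 1}}{13} \right)} + C$.

At $a = \frac{7}{6}$ the integrand is identically $0$, so $I(\frac{7}{6}) = 0$. The closed form gives $0$, hence $C = 0$.

Setting $a = \frac{3}{4}$:
$$I = - \log{\left(26 \right)} + \frac{\log{\left(546 \right)}}{2}.$$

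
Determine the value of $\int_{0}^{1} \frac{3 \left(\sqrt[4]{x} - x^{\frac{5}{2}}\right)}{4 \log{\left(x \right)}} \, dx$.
$- \frac{3 \log{\left(14 \right)}}{4} + \frac{3 \log{\left(5 \right)}}{4}$

Introduce a parameter $a$ in the exponent: let $I(a) = \int_{0}^{1} \frac{3 \left(- x^{\frac{5}{2}} + x^{a}\right)}{4 \log{\left(x \right)}} \, dx$.

Since $\dfrac{\partial}{\partial a}\,x^{a} = x^{a} \ln x$, the $\ln x$ in the denominator cancels and
$$\frac{dI}{da} = \int_{0}^{1} \frac{3}{4} x^{a} \, dx = \frac{3}{4} \left[\frac{x^{a+1}}{a+1}\right]_0^1 = \frac{3}{4 \left(a + 1\right)}.$$

Integrating with respect to $a$ gives $I(a) = \log{\left(\frac{2^{\frac{3}{4}} \sqrt[4]{7} \left(a + 1\right)^{\frac{3}{4}}}{7} \right)} + C$.

At $a = \frac{5}{2}$ the integrand is identically $0$, so $I(\frac{5}{2}) = 0$. The closed form gives $0$, hence $C = 0$.

Setting $a = \frac{1}{4}$:
$$I = - \frac{3 \log{\left(14 \right)}}{4} + \frac{3 \log{\left(5 \right)}}{4}.$$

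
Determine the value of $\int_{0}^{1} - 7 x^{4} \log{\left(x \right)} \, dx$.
$\frac{7}{25}$

Start from the elementary integral
$$J(a) = \int_{0}^{1} - 7 x^{a} \, dx = - \frac{7}{a + 1}.$$

Differentiating under the integral sign brings down a factor of $\ln x$:
$$\frac{dJ}{da} = \int_{0}^{1} - 7 x^{a} \log{\left(x \right)} \, dx = \frac{7}{\left(a + 1\right)^{2}}.$$

The integral on the left is $I$, so $I = \frac{7}{\left(a + 1\right)^{2}}$.

Setting $a = 4$:
$$I = \frac{7}{25}.$$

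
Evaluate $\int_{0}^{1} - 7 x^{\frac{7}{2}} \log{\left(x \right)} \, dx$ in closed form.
$\frac{28}{81}$

Consider the simpler parametrised integral
$$J(a) = \int_{0}^{1} - 7 x^{a} \, dx = - \frac{7}{a + 1}.$$

Differentiating under the integral sign brings down a factor of $\ln x$:
$$\frac{dJ}{da} = \int_{0}^{1} - 7 x^{a} \log{\left(x \right)} \, dx = \frac{7}{\left(a + 1\right)^{2}}.$$

The integral on the left is $I$, so $I = \frac{7}{\left(a + 1\right)^{2}}$.

Setting $a = \frac{7}{2}$:
$$I = \frac{28}{81}.$$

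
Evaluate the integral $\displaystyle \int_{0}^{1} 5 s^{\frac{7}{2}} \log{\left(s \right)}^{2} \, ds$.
$\frac{80}{729}$

Begin with the known integral
$$J(a) = \int_{0}^{1} 5 s^{a} \, ds = \frac{5}{a + 1}.$$

Differentiating under the integral sign brings down a factor of $\ln s$:
$$\frac{dJ}{da} = \int_{0}^{1} 5 s^{a} \log{\left(s \right)} \, ds = - \frac{5}{\left(a + 1\right)^{2}}.$$

Repeating twice in total — each differentiation brings down another $\ln s$ — gives
$$\frac{d^{2}J}{da^{2}} = \int_{0}^{1} 5 s^{a} \log{\left(s \right)}^{2} \, ds = \frac{10}{\left(a + 1\right)^{3}},$$
and the integrand here is exactly the target integrand, so $I = \frac{10}{\left(a + 1\right)^{3}}$.

Setting $a = \frac{7}{2}$:
$$I = \frac{80}{729}.$$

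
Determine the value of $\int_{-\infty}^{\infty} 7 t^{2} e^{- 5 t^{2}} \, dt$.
$\frac{7 \sqrt{5} \sqrt{\pi}}{50}$

Consider the simpler parametrised integral
$$J(a) = \int_{-\infty}^{\infty} 7 e^{- a t^{2}} \, dt = \frac{7 \sqrt{\pi}}{\sqrt{a}}.$$

Differentiating under the integral sign brings down a factor of $(-t^2)$:
$$\frac{dJ}{da} = \int_{-\infty}^{\infty} - 7 t^{2} e^{- a t^{2}} \, dt = - \frac{7 \sqrt{\pi}}{2 a^{\frac{3}{2}}}.$$

The integral on the left is $-I$, so $I = \frac{7 \sqrt{\pi}}{2 a^{\frac{3}{2}}}$.

Setting $a = 5$:
$$I = \frac{7 \sqrt{5} \sqrt{\pi}}{50}.$$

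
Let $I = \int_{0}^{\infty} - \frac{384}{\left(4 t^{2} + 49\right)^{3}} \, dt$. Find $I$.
$- \frac{36 \pi}{16807}$

Start from the standard arctangent integral
$$J(a) = \int_{0}^{\infty} - \frac{6}{a^{2} + t^{2}} \, dt = - \frac{3 \pi}{a}.$$

Differentiating under the integral sign with respect to $a$,
$$\frac{dJ}{da} = \int_{0}^{\infty} \frac{12 a}{\left(a^{2} + t^{2}\right)^{2}} \, dt = \frac{3 \pi}{a^{2}},$$
so $\int_{0}^{\infty} - \frac{6}{\left(a^{2} + t^{2}\right)^{2}} \, dt = - \frac{3 \pi}{2 a^{3}}$.

Repeating — each differentiation of $1/(t^2+a^2)^j$ produces $-2ja/(t^2+a^2)^{j+1}$ — and dividing through by $-2ja$ at each step yields, after $2$ differentiations in total,
$$\int_{0}^{\infty} - \frac{6}{\left(a^{2} + t^{2}\right)^{3}} \, dt = - \frac{9 \pi}{8 a^{5}}.$$

Setting $a = \frac{7}{2}$:
$$I = - \frac{36 \pi}{16807}.$$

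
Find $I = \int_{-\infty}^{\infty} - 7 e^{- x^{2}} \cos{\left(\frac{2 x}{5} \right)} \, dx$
$- \frac{7 \sqrt{\pi}}{e^{\frac{1}{25}}}$

Define $I(b) = \int_{-\infty}^{\infty} - 7 e^{- x^{2}} \cos{\left(b x \right)} \, dx$.

Differentiating under the integral sign,
$$I'(b) = \int_{-\infty}^{\infty} 7 x e^{- x^{2}} \sin{\left(b x \right)} \, dx.$$

Integrate $\int_{-\infty}^{\infty} x \sin(b x)\, e^{- x^{2}}\, dx$ by parts with $u = \sin(b x)$ and $dv = x\, e^{- x^{2}}\, dx$, giving $v = - \frac{e^{- x^{2}}}{2}$. The boundary term vanishes and
$$\int_{-\infty}^{\infty} x \sin(b x)\, e^{- x^{2}}\, dx = \frac{b}{2} \int_{-\infty}^{\infty} \cos(b x)\, e^{- x^{2}}\, dx,$$
so $I'(b) = - \frac{b}{2}\, I(b)$.

This is a separable first-order ODE; solving with the initial condition $I(0) = \int_{-\infty}^{\infty} - 7 e^{- x^{2}}\,dx = - 7 \sqrt{\pi}$ gives
$$I(b) = - 7 \sqrt{\pi} e^{- \frac{b^{2}}{4}}.$$

Setting $b = \frac{2}{5}$:
$$I = - \frac{7 \sqrt{\pi}}{e^{\frac{1}{25}}}.$$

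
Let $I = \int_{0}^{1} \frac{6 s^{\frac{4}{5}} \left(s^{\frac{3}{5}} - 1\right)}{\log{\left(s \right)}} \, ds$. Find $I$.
$- \log{\left(\frac{729}{4096} \right)}$

Replace the exponent $\frac{4}{5}$ by a parameter $a$: let $I(a) = \int_{0}^{1} \frac{6 \left(s^{\frac{7}{5}} - s^{a}\right)}{\log{\left(s \right)}} \, ds$.

Since $\dfrac{\partial}{\partial a}\,s^{a} = s^{a} \ln s$, the $\ln s$ in the denominator cancels and
$$\frac{dI}{da} = \int_{0}^{1} -6 s^{a} \, ds = -6 \left[\frac{s^{a+1}}{a+1}\right]_0^1 = - \frac{6}{a + 1}.$$

Integrating with respect to $a$ gives $I(a) = - \log{\left(\frac{15625 \left(a + 1\right)^{6}}{2985984} \right)} + C$.

At $a = \frac{7}{5}$ the integrand is identically $0$, so $I(\frac{7}{5}) = 0$. The closed form gives $0$, hence $C = 0$.

Setting $a = \frac{4}{5}$:
$$I = - \log{\left(\frac{729}{4096} \right)}.$$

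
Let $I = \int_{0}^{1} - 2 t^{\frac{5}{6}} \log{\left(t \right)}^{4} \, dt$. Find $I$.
$- \frac{373248}{161051}$

Start from the elementary integral
$$J(a) = \int_{0}^{1} - 2 t^{a} \, dt = - \frac{2}{a + 1}.$$

Differentiating under the integral sign brings down a factor of $\ln t$:
$$\frac{dJ}{da} = \int_{0}^{1} - 2 t^{a} \log{\left(t \right)} \, dt = \frac{2}{\left(a + 1\right)^{2}}.$$

Repeating $4$ times in total — each differentiation brings down another $\ln t$ — gives
$$\frac{d^{4}J}{da^{4}} = \int_{0}^{1} - 2 t^{a} \log{\left(t \right)}^{4} \, dt = - \frac{48}{\left(a + 1\right)^{5}},$$
and the integrand here is exactly the target integrand, so $I = - \frac{48}{\left(a + 1\right)^{5}}$.

Setting $a = \frac{5}{6}$:
$$I = - \frac{373248}{161051}.$$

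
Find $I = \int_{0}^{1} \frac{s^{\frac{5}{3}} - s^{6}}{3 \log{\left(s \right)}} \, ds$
$- \frac{\log{\left(21 \right)}}{3} + \log{\left(2 \right)}$

Introduce a parameter $a$ in the exponent: let $I(a) = \int_{0}^{1} \frac{s^{\frac{5}{3}} - s^{a}}{3 \log{\left(s \right)}} \, ds$.

Since $\dfrac{\partial}{\partial a}\,s^{a} = s^{a} \ln s$, the $\ln s$ in the denominator cancels and
$$\frac{dI}{da} = \int_{0}^{1} - \frac{1}{3} s^{a} \, ds = - \frac{1}{3} \left[\frac{s^{a+1}}{a+1}\right]_0^1 = - \frac{1}{3 a + 3}.$$

Integrating with respect to $a$ gives $I(a) = - \frac{\log{\left(a + 1 \right)}}{3} - \frac{\log{\left(3 \right)}}{3} + \log{\left(2 \right)} + C$.

At $a = \frac{5}{3}$ the integrand is identically $0$, so $I(\frac{5}{3}) = 0$. The closed form gives $0$, hence $C = 0$.

Setting $a = 6$:
$$I = - \frac{\log{\left(21 \right)}}{3} + \log{\left(2 \right)}.$$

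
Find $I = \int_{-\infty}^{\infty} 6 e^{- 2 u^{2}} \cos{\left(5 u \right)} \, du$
$\frac{3 \sqrt{2} \sqrt{\pi}}{e^{\frac{25}{8}}}$

Let $b$ denote the cosine frequency and define $I(b) = \int_{-\infty}^{\infty} 6 e^{- 2 u^{2}} \cos{\left(b u \right)} \, du$.

Differentiating under the integral sign,
$$I'(b) = \int_{-\infty}^{\infty} - 6 u e^{- 2 u^{2}} \sin{\left(b u \right)} \, du.$$

Integrate $\int_{-\infty}^{\infty} u \sin(b u)\, e^{- 2 u^{2}}\, du$ by parts with $w = \sin(b u)$ and $dv = u\, e^{- 2 u^{2}}\, du$, giving $v = - \frac{e^{- 2 u^{2}}}{4}$. The boundary term vanishes and
$$\int_{-\infty}^{\infty} u \sin(b u)\, e^{- 2 u^{2}}\, du = \frac{b}{4} \int_{-\infty}^{\infty} \cos(b u)\, e^{- 2 u^{2}}\, du,$$
so $I'(b) = - \frac{b}{4}\, I(b)$.

This is a separable first-order ODE; solving with the initial condition $I(0) = \int_{-\infty}^{\infty} 6 e^{- 2 u^{2}}\,du = 3 \sqrt{2} \sqrt{\pi}$ gives
$$I(b) = 3 \sqrt{2} \sqrt{\pi} e^{- \frac{b^{2}}{8}}.$$

Setting $b = 5$:
$$I = \frac{3 \sqrt{2} \sqrt{\pi}}{e^{\frac{25}{8}}}.$$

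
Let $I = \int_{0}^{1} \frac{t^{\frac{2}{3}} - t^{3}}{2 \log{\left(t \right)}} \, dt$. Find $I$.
$\log{\left(\frac{\sqrt{15}}{6} \right)}$

Replace the exponent $\frac{2}{3}$ by a parameter $a$: let $I(a) = \int_{0}^{1} \frac{- t^{3} + t^{a}}{2 \log{\left(t \right)}} \, dt$.

Since $\dfrac{\partial}{\partial a}\,t^{a} = t^{a} \ln t$, the $\ln t$ in the denominator cancels and
$$\frac{dI}{da} = \int_{0}^{1} \frac{1}{2} t^{a} \, dt = \frac{1}{2} \left[\frac{t^{a+1}}{a+1}\right]_0^1 = \frac{1}{2 \left(a + 1\right)}.$$

Integrating with respect to $a$ gives $I(a) = \frac{\log{\left(a + 1 \right)}}{2} - \log{\left(2 \right)} + C$.

At $a = 3$ the integrand is identically $0$, so $I(3) = 0$. The closed form gives $0$, hence $C = 0$.

Setting $a = \frac{2}{3}$:
$$I = \log{\left(\frac{\sqrt{15}}{6} \right)}.$$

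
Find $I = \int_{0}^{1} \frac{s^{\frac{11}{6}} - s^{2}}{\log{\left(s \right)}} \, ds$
$- \log{\left(18 \right)} + \log{\left(17 \right)}$

Consider the one-parameter family: let $I(a) = \int_{0}^{1} \frac{s^{\frac{11}{6}} - s^{a}}{\log{\left(s \right)}} \, ds$.

Since $\dfrac{\partial}{\partial a}\,s^{a} = s^{a} \ln s$, the $\ln s$ in the denominator cancels and
$$\frac{dI}{da} = \int_{0}^{1} -1 s^{a} \, ds = -1 \left[\frac{s^{a+1}}{a+1}\right]_0^1 = - \frac{1}{a + 1}.$$

Integrating with respect to $a$ gives $I(a) = - \log{\left(\frac{6 a}{17} + \frac{6}{17} \right)} + C$.

At $a = \frac{11}{6}$ the integrand is identically $0$, so $I(\frac{11}{6}) = 0$. The closed form gives $0$, hence $C = 0$.

Setting $a = 2$:
$$I = - \log{\left(18 \right)} + \log{\left(17 \right)}.$$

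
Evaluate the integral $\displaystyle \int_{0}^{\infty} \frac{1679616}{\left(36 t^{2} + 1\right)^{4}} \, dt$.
$43740 \pi$

Start from the standard arctangent integral
$$J(a) = \int_{0}^{\infty} \frac{1}{a^{2} + t^{2}} \, dt = \frac{\pi}{2 a}.$$

Differentiating under the integral sign with respect to $a$,
$$\frac{dJ}{da} = \int_{0}^{\infty} - \frac{2 a}{\left(a^{2} + t^{2}\right)^{2}} \, dt = - \frac{\pi}{2 a^{2}},$$
so $\int_{0}^{\infty} \frac{1}{\left(a^{2} + t^{2}\right)^{2}} \, dt = \frac{\pi}{4 a^{3}}$.

Repeating — each differentiation of $1/(t^2+a^2)^j$ produces $-2ja/(t^2+a^2)^{j+1}$ — and dividing through by $-2ja$ at each step yields, after $3$ differentiations in total,
$$\int_{0}^{\infty} \frac{1}{\left(a^{2} + t^{2}\right)^{4}} \, dt = \frac{5 \pi}{32 a^{7}}.$$

Setting $a = \frac{1}{6}$:
$$I = 43740 \pi.$$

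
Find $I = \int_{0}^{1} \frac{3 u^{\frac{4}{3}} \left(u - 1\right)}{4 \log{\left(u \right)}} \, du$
$- \frac{3 \log{\left(7 \right)}}{4} + \frac{3 \log{\left(10 \right)}}{4}$

Replace the exponent $\frac{4}{3}$ by a parameter $a$: let $I(a) = \int_{0}^{1} \frac{3 \left(u^{\frac{7}{3}} - u^{a}\right)}{4 \log{\left(u \right)}} \, du$.

Since $\dfrac{\partial}{\partial a}\,u^{a} = u^{a} \ln u$, the $\ln u$ in the denominator cancels and
$$\frac{dI}{da} = \int_{0}^{1} - \frac{3}{4} u^{a} \, du = - \frac{3}{4} \left[\frac{u^{a+1}}{a+1}\right]_0^1 = - \frac{3}{4 a + 4}.$$

Integrating with respect to $a$ gives $I(a) = - \frac{3 \log{\left(a + 1 \right)}}{4} - \frac{3 \log{\left(3 \right)}}{4} + \frac{3 \log{\left(10 \right)}}{4} + C$.

At $a = \frac{7}{3}$ the integrand is identically $0$, so $I(\frac{7}{3}) = 0$. The closed form gives $0$, hence $C = 0$.

Setting $a = \frac{4}{3}$:
$$I = - \frac{3 \log{\left(7 \right)}}{4} + \frac{3 \log{\left(10 \right)}}{4}.$$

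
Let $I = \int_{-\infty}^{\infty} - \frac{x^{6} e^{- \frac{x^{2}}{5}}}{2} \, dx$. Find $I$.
$- \frac{1875 \sqrt{5} \sqrt{\pi}}{16}$

Begin with the known integral
$$J(a) = \int_{-\infty}^{\infty} - \frac{e^{- a x^{2}}}{2} \, dx = - \frac{\sqrt{\pi}}{2 \sqrt{a}}.$$

Differentiating under the integral sign brings down a factor of $(-x^2)$:
$$\frac{dJ}{da} = \int_{-\infty}^{\infty} \frac{x^{2} e^{- a x^{2}}}{2} \, dx = \frac{\sqrt{\pi}}{4 a^{\frac{3}{2}}}.$$

Repeating $3$ times in total — each differentiation brings down another $(-x^2)$ — gives
$$\frac{d^{3}J}{da^{3}} = \int_{-\infty}^{\infty} \frac{x^{6} e^{- a x^{2}}}{2} \, dx = \frac{15 \sqrt{\pi}}{16 a^{\frac{7}{2}}},$$
and the integrand here is $(-1)^{3}$ times the target integrand, so $I = (-1)^{3}\,\frac{d^{3}J}{da^{3}} = - \frac{15 \sqrt{\pi}}{16 a^{\frac{7}{2}}}$.

Setting $a = \frac{1}{5}$:
$$I = - \frac{1875 \sqrt{5} \sqrt{\pi}}{16}.$$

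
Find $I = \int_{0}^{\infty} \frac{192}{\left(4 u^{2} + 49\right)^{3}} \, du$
$\frac{18 \pi}{16807}$

Begin with the known result
$$J(a) = \int_{0}^{\infty} \frac{3}{a^{2} + u^{2}} \, du = \frac{3 \pi}{2 a}.$$

Differentiating under the integral sign with respect to $a$,
$$\frac{dJ}{da} = \int_{0}^{\infty} - \frac{6 a}{\left(a^{2} + u^{2}\right)^{2}} \, du = - \frac{3 \pi}{2 a^{2}},$$
so $\int_{0}^{\infty} \frac{3}{\left(a^{2} + u^{2}\right)^{2}} \, du = \frac{3 \pi}{4 a^{3}}$.

Repeating — each differentiation of $1/(u^2+a^2)^j$ produces $-2ja/(u^2+a^2)^{j+1}$ — and dividing through by $-2ja$ at each step yields, after $2$ differentiations in total,
$$\int_{0}^{\infty} \frac{3}{\left(a^{2} + u^{2}\right)^{3}} \, du = \frac{9 \pi}{16 a^{5}}.$$

Setting $a = \frac{7}{2}$:
$$I = \frac{18 \pi}{16807}.$$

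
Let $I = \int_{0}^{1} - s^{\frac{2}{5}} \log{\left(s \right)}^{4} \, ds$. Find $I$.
$- \frac{75000}{16807}$

Begin with the known integral
$$J(a) = \int_{0}^{1} - s^{a} \, ds = - \frac{1}{a + 1}.$$

Differentiating under the integral sign brings down a factor of $\ln s$:
$$\frac{dJ}{da} = \int_{0}^{1} - s^{a} \log{\left(s \right)} \, ds = \frac{1}{\left(a + 1\right)^{2}}.$$

Repeating $4$ times in total — each differentiation brings down another $\ln s$ — gives
$$\frac{d^{4}J}{da^{4}} = \int_{0}^{1} - s^{a} \log{\left(s \right)}^{4} \, ds = - \frac{24}{\left(a + 1\right)^{5}},$$
and the integrand here is exactly the target integrand, so $I = - \frac{24}{\left(a + 1\right)^{5}}$.

Setting $a = \frac{2}{5}$:
$$I = - \frac{75000}{16807}.$$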